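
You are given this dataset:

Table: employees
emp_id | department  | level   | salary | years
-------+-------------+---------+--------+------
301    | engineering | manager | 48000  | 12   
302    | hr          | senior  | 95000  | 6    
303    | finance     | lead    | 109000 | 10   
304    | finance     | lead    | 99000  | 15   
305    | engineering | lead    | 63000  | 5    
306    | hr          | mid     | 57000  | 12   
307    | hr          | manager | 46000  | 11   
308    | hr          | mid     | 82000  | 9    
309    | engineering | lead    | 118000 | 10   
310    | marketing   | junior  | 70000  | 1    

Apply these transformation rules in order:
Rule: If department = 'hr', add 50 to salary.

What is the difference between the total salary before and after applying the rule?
200

Step 1: Original sum of salary = 787000
Step 2: 4 records have department = 'hr'
Step 3: Each affected record changes by 50
Step 4: Total change = 4 × 50 = 200
Step 5: New sum = 787000 + 200 = 787200
Step 6: Difference = |787200 - 787000| = 200
        (Sum increased by 200)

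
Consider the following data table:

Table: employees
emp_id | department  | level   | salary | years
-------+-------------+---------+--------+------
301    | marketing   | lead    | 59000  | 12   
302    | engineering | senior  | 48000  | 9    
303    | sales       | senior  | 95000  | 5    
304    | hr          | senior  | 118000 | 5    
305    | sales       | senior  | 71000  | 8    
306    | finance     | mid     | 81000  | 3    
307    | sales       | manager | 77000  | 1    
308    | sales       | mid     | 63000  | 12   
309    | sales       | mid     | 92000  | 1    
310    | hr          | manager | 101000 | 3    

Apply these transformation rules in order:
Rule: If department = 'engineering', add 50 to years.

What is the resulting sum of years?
109

Step 1: Count records where department = 'engineering': 1
Step 2: Total bonus added: 1 × 50 = 50
Step 3: Original sum of years: 59
Step 4: Final sum = 59 + 50 = 109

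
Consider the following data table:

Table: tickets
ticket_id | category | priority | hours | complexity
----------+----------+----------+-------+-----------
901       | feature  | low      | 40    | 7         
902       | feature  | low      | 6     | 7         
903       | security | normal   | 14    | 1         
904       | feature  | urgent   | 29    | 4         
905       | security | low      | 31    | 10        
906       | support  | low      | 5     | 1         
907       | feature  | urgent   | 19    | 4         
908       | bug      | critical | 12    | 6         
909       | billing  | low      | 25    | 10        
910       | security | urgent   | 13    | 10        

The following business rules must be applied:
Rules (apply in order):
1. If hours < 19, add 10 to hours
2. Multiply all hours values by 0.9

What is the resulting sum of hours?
219.6

Step 1: Apply Rule 1 - Add 10 to records with hours < 19
  - 5 records affected: 50 + (5 × 10) = 100
  - Unaffected records: 144
  - Sum after Rule 1: 244
Step 2: Apply Rule 2 - Multiply all by 0.9
  - 244 × 0.9 = 219.6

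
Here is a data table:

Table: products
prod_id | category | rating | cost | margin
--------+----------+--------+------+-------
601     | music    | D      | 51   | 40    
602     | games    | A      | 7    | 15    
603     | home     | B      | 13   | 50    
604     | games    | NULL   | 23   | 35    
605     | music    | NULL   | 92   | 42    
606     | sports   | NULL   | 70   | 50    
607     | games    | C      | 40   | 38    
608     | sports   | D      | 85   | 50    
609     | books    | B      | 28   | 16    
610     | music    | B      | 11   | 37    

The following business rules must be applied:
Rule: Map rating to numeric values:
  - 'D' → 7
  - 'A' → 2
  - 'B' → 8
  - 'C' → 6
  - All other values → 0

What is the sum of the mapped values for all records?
46

Step 1: Apply mapping to each record
Step 2: Count by status:
  'D': 2 records × 7 = 14
  'A': 1 records × 2 = 2
  'B': 3 records × 8 = 24
  'C': 1 records × 6 = 6
Step 3: Sum all mapped values = 46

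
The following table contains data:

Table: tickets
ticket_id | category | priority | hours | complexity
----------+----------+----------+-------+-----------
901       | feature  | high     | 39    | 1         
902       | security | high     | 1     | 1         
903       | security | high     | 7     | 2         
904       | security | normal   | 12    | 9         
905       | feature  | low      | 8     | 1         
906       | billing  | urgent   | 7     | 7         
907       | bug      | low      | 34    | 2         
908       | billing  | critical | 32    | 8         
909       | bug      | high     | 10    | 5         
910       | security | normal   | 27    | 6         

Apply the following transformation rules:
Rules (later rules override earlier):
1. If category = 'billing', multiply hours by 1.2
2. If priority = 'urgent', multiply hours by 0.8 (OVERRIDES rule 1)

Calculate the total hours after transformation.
182.0

Step 1: Rule 2 takes priority for records with priority = 'urgent'
  - 1 records: 7 × 0.8 = 5.6
Step 2: Rule 1 applies to remaining records with category = 'billing'
  - 1 records: 32 × 1.2 = 38.4
Step 3: Other records unchanged: 138
Step 4: Final sum = 5.6 + 38.4 + 138 = 182.0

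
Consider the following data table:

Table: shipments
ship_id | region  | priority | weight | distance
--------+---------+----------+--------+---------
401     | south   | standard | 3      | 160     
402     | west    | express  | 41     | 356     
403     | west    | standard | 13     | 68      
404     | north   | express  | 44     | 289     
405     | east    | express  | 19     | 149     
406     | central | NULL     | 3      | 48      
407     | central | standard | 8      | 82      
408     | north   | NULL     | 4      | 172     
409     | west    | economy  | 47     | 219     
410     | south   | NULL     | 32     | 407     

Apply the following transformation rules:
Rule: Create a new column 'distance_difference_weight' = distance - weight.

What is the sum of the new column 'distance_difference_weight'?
1736

Step 1: For each record, compute distance - weight
Example calculations:
  160 - 3 = 157
  356 - 41 = 315
  68 - 13 = 55
  ...
Step 2: Sum all derived values
Step 3: Total = 1736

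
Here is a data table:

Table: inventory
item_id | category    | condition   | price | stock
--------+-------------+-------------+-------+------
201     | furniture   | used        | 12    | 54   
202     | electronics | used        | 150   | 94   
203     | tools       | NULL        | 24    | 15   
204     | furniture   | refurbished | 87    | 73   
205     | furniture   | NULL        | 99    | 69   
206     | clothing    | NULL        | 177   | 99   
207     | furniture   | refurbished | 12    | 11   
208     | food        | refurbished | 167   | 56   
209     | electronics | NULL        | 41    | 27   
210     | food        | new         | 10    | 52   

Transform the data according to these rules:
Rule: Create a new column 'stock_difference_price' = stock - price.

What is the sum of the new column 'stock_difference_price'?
-229

Step 1: For each record, compute stock - price
Example calculations:
  54 - 12 = 42
  94 - 150 = -56
  15 - 24 = -9
  ...
Step 2: Sum all derived values
Step 3: Total = -229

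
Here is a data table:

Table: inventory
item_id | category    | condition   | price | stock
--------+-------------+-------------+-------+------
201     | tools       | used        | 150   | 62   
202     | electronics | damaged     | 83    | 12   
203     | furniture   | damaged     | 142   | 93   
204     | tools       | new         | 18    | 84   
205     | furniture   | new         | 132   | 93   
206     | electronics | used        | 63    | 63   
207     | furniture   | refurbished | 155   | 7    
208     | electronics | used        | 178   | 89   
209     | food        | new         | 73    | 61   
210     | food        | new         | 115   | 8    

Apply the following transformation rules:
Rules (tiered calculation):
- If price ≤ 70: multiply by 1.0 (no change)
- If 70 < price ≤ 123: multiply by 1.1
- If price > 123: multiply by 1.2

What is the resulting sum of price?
1287.5

Step 1: Tier 1 (price ≤ 70): 2 records, sum = 81 × 1.0 = 81.0
Step 2: Tier 2 (70 < price ≤ 123): 3 records, sum = 271 × 1.1 = 298.1
Step 3: Tier 3 (price > 123): 5 records, sum = 757 × 1.2 = 908.4
Step 4: Final sum = 81.0 + 298.1 + 908.4 = 1287.5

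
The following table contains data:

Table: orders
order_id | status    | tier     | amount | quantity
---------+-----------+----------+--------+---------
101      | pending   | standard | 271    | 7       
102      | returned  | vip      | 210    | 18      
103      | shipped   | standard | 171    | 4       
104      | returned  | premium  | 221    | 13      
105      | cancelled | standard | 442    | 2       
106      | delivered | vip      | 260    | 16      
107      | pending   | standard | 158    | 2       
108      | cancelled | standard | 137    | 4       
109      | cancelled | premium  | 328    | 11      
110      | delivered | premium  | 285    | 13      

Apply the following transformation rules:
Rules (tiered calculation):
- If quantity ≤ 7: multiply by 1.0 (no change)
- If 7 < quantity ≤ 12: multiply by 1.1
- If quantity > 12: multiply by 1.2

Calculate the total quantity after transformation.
103.1

Step 1: Tier 1 (quantity ≤ 7): 5 records, sum = 19 × 1.0 = 19.0
Step 2: Tier 2 (7 < quantity ≤ 12): 1 records, sum = 11 × 1.1 = 12.1
Step 3: Tier 3 (quantity > 12): 4 records, sum = 60 × 1.2 = 72.0
Step 4: Final sum = 19.0 + 12.1 + 72.0 = 103.1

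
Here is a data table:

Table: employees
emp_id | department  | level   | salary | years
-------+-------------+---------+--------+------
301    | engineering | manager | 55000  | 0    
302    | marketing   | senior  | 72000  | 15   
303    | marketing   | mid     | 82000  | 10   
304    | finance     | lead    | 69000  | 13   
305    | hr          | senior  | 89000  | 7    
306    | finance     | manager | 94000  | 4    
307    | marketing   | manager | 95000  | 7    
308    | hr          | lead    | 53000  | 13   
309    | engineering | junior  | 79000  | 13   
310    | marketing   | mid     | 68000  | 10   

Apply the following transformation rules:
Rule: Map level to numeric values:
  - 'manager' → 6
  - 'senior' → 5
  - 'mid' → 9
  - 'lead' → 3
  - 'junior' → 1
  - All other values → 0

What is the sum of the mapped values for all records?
53

Step 1: Apply mapping to each record
Step 2: Count by status:
  'manager': 3 records × 6 = 18
  'senior': 2 records × 5 = 10
  'mid': 2 records × 9 = 18
  'lead': 2 records × 3 = 6
  'junior': 1 records × 1 = 1
Step 3: Sum all mapped values = 53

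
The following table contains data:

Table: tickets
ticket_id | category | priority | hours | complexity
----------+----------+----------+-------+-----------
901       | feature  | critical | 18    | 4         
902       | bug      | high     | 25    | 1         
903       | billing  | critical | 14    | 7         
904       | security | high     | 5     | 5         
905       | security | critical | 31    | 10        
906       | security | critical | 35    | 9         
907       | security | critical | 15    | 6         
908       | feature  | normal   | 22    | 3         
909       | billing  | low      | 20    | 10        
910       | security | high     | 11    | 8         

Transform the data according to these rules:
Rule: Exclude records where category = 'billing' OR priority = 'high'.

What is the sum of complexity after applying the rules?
32

Step 1: Find records where category = 'billing' OR priority = 'high'
Step 2: 5 records match, summing to 31
Step 3: Original sum: 63
Step 4: Remaining sum = 63 - 31 = 32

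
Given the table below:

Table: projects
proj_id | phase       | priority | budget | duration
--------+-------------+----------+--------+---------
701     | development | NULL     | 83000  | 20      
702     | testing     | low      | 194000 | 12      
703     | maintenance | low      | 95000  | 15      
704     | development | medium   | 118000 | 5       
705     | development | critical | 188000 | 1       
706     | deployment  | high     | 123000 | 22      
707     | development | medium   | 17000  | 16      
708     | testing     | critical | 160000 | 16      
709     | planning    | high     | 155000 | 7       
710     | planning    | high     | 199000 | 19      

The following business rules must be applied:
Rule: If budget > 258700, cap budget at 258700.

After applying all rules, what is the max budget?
199000

Step 1: Original maximum budget = 199000
Step 2: Check cap of 258700 against maximum
Step 3: No records exceed the cap (max 199000 <= cap 258700), so no capping applies
Step 4: Maximum after transformation = 199000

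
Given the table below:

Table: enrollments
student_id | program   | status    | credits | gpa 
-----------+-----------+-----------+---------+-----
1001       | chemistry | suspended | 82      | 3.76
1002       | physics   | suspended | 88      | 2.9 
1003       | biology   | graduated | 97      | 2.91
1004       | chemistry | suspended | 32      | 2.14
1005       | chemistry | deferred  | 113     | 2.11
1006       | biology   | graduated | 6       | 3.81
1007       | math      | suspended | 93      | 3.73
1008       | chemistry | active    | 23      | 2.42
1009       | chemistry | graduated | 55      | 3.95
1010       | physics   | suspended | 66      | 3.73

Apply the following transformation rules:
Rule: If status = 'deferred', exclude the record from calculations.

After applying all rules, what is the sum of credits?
542

Step 1: Identify records where status = 'deferred'
Step 2: The excluded records sum to 113
Step 3: Original total credits = 655
Step 4: Remaining total = 655 - 113 = 542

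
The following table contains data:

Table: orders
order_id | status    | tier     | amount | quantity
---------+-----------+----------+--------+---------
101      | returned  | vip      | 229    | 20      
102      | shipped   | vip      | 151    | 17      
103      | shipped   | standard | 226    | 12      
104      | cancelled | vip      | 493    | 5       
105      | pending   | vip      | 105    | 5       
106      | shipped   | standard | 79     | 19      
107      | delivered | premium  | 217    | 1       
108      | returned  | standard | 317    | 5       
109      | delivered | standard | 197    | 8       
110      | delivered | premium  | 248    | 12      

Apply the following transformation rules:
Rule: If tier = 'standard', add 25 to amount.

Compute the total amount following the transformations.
2362

Step 1: Count records where tier = 'standard': 4
Step 2: Total bonus added: 4 × 25 = 100
Step 3: Original sum of amount: 2262
Step 4: Final sum = 2262 + 100 = 2362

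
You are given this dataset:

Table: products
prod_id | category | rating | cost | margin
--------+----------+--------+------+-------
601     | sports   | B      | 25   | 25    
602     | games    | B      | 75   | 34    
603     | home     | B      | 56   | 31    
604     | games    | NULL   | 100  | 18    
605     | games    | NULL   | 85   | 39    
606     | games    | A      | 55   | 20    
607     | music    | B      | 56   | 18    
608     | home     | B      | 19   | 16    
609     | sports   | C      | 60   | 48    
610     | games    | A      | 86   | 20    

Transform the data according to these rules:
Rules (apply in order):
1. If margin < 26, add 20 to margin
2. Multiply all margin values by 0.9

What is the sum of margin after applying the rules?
350.1

Step 1: Apply Rule 1 - Add 20 to records with margin < 26
  - 6 records affected: 117 + (6 × 20) = 237
  - Unaffected records: 152
  - Sum after Rule 1: 389
Step 2: Apply Rule 2 - Multiply all by 0.9
  - 389 × 0.9 = 350.1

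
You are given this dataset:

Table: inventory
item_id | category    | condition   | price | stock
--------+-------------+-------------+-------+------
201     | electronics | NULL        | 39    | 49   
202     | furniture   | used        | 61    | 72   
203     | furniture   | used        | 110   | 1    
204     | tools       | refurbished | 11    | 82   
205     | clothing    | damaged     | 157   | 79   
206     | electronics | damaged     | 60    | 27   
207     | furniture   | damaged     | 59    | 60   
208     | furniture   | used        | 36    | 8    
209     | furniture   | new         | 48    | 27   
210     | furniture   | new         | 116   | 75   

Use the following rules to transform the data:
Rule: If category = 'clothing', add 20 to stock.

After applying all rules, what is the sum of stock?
500

Step 1: Count records where category = 'clothing': 1
Step 2: Total bonus added: 1 × 20 = 20
Step 3: Original sum of stock: 480
Step 4: Final sum = 480 + 20 = 500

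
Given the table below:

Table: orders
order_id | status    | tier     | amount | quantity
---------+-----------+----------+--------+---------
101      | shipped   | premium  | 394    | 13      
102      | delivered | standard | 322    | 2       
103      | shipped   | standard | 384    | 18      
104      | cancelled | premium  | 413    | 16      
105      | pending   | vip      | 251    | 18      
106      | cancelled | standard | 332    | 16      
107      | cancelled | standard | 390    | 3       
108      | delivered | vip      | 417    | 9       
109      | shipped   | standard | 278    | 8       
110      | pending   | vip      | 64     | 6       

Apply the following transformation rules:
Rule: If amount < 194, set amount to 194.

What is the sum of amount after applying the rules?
3375

Step 1: 1 records have amount < 194
Step 2: These records originally summed to 64
Step 3: After setting to minimum: 1 × 194 = 194
Step 4: Unaffected records sum: 3181
Step 5: Final sum = 194 + 3181 = 3375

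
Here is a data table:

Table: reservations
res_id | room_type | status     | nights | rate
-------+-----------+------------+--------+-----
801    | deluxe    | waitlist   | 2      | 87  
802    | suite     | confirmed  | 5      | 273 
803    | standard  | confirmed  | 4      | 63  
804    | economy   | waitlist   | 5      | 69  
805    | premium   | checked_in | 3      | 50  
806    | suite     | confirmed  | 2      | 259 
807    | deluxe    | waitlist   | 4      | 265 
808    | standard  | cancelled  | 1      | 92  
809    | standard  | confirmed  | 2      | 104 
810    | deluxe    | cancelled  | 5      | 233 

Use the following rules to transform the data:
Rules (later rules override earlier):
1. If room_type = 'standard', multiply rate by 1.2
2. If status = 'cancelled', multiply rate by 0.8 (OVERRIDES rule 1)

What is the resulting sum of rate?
1463.4

Step 1: Rule 2 takes priority for records with status = 'cancelled'
  - 2 records: 325 × 0.8 = 260.0
Step 2: Rule 1 applies to remaining records with room_type = 'standard'
  - 2 records: 167 × 1.2 = 200.4
Step 3: Other records unchanged: 1003
Step 4: Final sum = 260.0 + 200.4 + 1003 = 1463.4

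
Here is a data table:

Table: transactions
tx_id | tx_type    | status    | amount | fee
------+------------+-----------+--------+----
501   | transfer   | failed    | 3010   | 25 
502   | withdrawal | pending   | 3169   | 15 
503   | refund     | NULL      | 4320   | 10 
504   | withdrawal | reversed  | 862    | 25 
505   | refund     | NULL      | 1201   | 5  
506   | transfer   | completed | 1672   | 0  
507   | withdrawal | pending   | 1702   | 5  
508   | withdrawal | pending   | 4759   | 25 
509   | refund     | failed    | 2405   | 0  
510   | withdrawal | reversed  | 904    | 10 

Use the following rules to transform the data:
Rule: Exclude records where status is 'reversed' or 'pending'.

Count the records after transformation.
5

Step 1: Count records to exclude
  - 2 (reversed) + 3 (pending) = 5 records
Step 2: Total records: 10
Step 3: Remaining = 10 - 5 = 5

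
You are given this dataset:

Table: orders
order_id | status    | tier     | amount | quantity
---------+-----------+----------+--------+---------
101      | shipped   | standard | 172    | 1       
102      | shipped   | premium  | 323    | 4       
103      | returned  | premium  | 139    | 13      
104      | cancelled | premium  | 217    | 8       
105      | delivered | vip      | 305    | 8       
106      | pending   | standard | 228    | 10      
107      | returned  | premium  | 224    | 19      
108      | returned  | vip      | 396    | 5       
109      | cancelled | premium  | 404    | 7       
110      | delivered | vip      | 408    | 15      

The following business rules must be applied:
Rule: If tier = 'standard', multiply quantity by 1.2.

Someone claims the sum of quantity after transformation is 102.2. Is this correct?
No, the correct result is 92.2.

Step 1: Calculate the correct sum after transformation
Step 2: Apply multiplier 1.2 to records where tier = 'standard'
Step 3: Correct result = 92.2
Step 4: Claimed result = 102.2
Step 5: 92.2 ≠ 102.2
Conclusion: The claimed result is incorrect. The correct answer is 92.2.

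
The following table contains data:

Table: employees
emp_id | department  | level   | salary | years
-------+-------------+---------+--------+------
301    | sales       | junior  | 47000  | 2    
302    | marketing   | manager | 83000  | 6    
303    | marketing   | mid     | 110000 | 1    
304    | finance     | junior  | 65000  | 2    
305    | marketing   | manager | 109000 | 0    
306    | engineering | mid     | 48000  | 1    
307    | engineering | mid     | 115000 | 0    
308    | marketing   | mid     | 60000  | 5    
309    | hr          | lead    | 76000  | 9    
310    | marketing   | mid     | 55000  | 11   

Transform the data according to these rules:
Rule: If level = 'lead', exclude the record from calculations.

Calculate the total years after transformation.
28

Step 1: Identify records where level = 'lead'
Step 2: The excluded records sum to 9
Step 3: Original total years = 37
Step 4: Remaining total = 37 - 9 = 28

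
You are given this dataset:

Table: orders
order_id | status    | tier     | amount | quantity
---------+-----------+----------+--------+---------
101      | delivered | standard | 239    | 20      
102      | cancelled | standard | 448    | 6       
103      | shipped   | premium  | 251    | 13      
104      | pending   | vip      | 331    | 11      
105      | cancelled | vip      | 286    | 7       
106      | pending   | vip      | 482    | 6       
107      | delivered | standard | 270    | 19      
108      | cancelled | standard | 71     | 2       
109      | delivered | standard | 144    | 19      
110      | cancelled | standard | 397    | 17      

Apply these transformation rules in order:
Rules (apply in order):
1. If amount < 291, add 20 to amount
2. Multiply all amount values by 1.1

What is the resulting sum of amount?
3342.9

Step 1: Apply Rule 1 - Add 20 to records with amount < 291
  - 6 records affected: 1261 + (6 × 20) = 1381
  - Unaffected records: 1658
  - Sum after Rule 1: 3039
Step 2: Apply Rule 2 - Multiply all by 1.1
  - 3039 × 1.1 = 3342.9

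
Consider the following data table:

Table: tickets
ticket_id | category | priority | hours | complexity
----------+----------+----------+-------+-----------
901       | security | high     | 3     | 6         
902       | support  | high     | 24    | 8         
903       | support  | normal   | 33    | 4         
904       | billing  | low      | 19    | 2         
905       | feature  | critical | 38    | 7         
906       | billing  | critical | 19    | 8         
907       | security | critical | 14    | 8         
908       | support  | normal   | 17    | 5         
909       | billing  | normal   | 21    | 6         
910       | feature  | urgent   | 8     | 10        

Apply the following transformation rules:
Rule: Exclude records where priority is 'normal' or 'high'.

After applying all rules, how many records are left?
5

Step 1: Count records to exclude
  - 3 (normal) + 2 (high) = 5 records
Step 2: Total records: 10
Step 3: Remaining = 10 - 5 = 5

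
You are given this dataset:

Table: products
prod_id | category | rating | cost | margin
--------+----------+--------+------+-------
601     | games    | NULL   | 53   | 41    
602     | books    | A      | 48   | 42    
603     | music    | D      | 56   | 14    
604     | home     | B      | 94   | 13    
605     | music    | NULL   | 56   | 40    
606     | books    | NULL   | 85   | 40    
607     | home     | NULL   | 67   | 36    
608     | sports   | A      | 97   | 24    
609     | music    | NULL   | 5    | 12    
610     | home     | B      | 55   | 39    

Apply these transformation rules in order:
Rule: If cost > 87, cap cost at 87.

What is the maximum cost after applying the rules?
87

Step 1: Original maximum cost = 97
Step 2: Apply cap at 87
Step 3: 2 records had cost > 87 and were capped
Step 4: Maximum after transformation = 87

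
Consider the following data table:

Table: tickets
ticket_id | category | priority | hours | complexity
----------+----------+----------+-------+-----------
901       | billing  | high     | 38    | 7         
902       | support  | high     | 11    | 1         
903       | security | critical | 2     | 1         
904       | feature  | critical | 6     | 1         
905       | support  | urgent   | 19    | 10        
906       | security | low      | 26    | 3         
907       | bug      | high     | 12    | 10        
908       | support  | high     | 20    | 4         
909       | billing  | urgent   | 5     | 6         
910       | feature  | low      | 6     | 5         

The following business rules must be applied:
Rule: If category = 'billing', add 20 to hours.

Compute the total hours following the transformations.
185

Step 1: Count records where category = 'billing': 2
Step 2: Total bonus added: 2 × 20 = 40
Step 3: Original sum of hours: 145
Step 4: Final sum = 145 + 40 = 185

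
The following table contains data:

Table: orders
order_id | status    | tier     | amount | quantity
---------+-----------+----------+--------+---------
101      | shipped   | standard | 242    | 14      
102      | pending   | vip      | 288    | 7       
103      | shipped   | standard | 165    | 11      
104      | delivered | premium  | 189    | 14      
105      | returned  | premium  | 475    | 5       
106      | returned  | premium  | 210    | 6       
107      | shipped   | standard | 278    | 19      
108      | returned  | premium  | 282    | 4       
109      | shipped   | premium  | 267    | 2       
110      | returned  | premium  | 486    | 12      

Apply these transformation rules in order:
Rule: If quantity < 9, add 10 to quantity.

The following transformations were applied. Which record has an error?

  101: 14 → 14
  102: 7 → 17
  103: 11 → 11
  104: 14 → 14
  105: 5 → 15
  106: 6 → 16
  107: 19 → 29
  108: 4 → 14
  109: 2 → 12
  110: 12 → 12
Record 107 has an error. The correct transformed value should be 19, not 29.

Step 1: Check each record against the rule
Step 2: Record 107 has quantity = 19
Step 3: Since 19 >= 9, the bonus should not have been applied
Step 4: Correct value = 19, but claimed value = 29
Conclusion: Record 107 has the error.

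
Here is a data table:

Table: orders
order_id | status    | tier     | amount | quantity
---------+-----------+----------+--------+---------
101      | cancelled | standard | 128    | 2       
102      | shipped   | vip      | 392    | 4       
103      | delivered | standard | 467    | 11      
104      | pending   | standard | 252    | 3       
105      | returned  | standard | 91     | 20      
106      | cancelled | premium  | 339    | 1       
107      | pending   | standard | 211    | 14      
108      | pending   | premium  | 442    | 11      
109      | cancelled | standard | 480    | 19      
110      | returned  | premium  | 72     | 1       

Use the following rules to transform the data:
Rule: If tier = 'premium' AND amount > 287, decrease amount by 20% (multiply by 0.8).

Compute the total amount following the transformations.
2717.8

Step 1: Find records where tier = 'premium' AND amount > 287
Step 2: 2 records match, summing to 781
Step 3: After multiplier: 781 × 0.8 = 624.8
Step 4: Unaffected records sum: 2093
Step 5: Final sum = 624.8 + 2093 = 2717.8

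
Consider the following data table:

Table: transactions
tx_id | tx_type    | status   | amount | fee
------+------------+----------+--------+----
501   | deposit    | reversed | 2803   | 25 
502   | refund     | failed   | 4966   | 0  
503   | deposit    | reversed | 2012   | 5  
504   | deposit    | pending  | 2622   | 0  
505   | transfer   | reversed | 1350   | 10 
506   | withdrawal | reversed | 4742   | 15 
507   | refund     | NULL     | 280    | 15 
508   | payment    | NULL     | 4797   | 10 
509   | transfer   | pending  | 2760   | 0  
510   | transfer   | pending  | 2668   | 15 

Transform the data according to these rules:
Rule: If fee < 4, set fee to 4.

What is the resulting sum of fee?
107

Step 1: 3 records have fee < 4
Step 2: These records originally summed to 0
Step 3: After setting to minimum: 3 × 4 = 12
Step 4: Unaffected records sum: 95
Step 5: Final sum = 12 + 95 = 107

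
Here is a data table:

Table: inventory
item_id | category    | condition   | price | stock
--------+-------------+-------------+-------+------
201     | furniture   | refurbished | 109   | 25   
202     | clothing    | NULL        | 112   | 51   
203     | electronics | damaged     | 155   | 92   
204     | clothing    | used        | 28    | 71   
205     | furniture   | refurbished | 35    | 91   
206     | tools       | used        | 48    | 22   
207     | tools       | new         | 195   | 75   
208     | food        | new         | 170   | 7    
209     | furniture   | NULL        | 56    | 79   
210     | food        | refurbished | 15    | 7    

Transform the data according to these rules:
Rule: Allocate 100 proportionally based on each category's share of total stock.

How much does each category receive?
clothing: 23.46, electronics: 17.69, food: 2.69, furniture: 37.5, tools: 18.65

Step 1: Calculate total stock = 520
Step 2: Calculate each category's proportion:
  clothing: 122/520 = 23.46% → 23.46
  electronics: 92/520 = 17.69% → 17.69
  food: 14/520 = 2.69% → 2.69
  furniture: 195/520 = 37.50% → 37.5
  tools: 97/520 = 18.65% → 18.65
Step 3: Verify: sum of allocations ≈ 100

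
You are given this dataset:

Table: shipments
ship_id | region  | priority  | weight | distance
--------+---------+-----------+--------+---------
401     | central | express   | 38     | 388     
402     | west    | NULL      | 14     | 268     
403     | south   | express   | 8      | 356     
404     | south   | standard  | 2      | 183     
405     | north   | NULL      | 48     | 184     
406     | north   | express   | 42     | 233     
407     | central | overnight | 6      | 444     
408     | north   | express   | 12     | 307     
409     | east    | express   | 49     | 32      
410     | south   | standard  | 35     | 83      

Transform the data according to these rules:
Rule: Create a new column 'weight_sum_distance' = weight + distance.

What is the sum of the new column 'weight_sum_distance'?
2732

Step 1: For each record, compute weight + distance
Example calculations:
  38 + 388 = 426
  14 + 268 = 282
  8 + 356 = 364
  ...
Step 2: Sum all derived values
Step 3: Total = 2732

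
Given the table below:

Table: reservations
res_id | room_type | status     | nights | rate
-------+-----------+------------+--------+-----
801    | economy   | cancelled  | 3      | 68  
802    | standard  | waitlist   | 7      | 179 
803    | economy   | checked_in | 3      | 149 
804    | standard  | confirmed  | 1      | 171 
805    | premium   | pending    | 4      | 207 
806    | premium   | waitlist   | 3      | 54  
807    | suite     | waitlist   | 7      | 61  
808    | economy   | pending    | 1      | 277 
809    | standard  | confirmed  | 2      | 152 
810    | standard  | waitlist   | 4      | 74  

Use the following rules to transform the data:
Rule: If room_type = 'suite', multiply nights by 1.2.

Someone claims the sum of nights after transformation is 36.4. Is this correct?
Yes, the result is correct.

Step 1: Calculate the correct sum after transformation
Step 2: Apply multiplier 1.2 to records where room_type = 'suite'
Step 3: Correct result = 36.4
Step 4: Claimed result = 36.4
Step 5: 36.4 = 36.4 ✓
Conclusion: The claimed result is correct.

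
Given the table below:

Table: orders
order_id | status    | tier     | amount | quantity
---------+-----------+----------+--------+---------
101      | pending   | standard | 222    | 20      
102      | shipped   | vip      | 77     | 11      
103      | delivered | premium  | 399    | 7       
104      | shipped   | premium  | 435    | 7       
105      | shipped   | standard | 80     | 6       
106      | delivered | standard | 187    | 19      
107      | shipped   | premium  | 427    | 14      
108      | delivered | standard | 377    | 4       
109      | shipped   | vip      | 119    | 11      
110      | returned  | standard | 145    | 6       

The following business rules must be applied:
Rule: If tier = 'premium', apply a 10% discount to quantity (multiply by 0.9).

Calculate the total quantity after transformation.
102.2

Step 1: Records with tier = 'premium' have total quantity = 28
Step 2: Apply multiplier: 28 × 0.9 = 25.2
Step 3: Other records total: 77
Step 4: Final sum = 25.2 + 77 = 102.2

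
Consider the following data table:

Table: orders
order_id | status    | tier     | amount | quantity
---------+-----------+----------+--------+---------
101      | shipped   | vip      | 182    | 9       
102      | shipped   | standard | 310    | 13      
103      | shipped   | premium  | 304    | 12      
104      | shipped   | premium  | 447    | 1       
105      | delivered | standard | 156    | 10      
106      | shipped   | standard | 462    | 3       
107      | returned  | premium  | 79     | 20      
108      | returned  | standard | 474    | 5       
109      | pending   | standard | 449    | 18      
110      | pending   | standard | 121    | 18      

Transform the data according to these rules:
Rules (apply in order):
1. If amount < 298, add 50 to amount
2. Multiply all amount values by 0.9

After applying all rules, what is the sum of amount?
2865.6

Step 1: Apply Rule 1 - Add 50 to records with amount < 298
  - 4 records affected: 538 + (4 × 50) = 738
  - Unaffected records: 2446
  - Sum after Rule 1: 3184
Step 2: Apply Rule 2 - Multiply all by 0.9
  - 3184 × 0.9 = 2865.6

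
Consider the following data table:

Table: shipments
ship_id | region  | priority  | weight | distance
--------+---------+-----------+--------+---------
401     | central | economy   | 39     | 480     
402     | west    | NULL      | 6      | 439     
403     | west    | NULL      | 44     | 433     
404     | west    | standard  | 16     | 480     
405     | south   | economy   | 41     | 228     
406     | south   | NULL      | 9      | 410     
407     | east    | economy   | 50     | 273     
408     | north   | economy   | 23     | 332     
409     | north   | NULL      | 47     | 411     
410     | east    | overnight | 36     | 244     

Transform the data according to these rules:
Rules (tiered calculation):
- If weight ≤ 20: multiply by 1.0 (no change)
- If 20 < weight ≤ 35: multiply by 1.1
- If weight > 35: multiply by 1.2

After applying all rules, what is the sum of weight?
364.7

Step 1: Tier 1 (weight ≤ 20): 3 records, sum = 31 × 1.0 = 31.0
Step 2: Tier 2 (20 < weight ≤ 35): 1 records, sum = 23 × 1.1 = 25.3
Step 3: Tier 3 (weight > 35): 6 records, sum = 257 × 1.2 = 308.4
Step 4: Final sum = 31.0 + 25.3 + 308.4 = 364.7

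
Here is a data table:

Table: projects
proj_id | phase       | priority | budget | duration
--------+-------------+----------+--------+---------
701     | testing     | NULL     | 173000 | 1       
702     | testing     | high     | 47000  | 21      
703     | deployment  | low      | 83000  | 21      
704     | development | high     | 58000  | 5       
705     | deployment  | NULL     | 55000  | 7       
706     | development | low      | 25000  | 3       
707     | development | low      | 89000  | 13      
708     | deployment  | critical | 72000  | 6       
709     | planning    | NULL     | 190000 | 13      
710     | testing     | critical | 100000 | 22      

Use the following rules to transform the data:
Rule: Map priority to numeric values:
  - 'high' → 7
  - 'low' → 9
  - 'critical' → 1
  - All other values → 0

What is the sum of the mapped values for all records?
43

Step 1: Apply mapping to each record
Step 2: Count by status:
  'high': 2 records × 7 = 14
  'low': 3 records × 9 = 27
  'critical': 2 records × 1 = 2
Step 3: Sum all mapped values = 43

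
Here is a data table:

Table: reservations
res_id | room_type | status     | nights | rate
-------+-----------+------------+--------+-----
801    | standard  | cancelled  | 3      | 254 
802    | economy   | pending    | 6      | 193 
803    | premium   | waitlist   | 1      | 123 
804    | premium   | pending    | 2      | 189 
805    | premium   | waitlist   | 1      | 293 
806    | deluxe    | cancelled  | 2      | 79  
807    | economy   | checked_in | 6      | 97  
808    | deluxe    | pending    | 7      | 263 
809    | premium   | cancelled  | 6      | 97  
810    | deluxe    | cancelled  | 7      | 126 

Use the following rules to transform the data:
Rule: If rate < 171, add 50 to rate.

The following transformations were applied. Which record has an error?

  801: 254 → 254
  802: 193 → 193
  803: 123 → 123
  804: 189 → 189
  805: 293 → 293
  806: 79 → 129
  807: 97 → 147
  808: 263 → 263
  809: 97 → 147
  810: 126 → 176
Record 803 has an error. The correct transformed value should be 173, not 123.

Step 1: Check each record against the rule
Step 2: Record 803 has rate = 123
Step 3: Since 123 < 171, the bonus should have been applied
Step 4: Correct value = 173, but claimed value = 123
Conclusion: Record 803 has the error.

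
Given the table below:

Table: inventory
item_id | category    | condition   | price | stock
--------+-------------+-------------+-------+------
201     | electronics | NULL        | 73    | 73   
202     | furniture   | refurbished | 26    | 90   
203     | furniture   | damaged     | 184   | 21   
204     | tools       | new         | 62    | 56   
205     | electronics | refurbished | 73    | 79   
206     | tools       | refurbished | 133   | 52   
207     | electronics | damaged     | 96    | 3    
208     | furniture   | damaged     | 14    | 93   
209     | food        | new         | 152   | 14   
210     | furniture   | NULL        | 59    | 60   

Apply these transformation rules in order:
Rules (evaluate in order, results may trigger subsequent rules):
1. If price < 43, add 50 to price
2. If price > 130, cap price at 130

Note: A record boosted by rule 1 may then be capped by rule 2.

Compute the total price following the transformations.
893

Step 1: Apply rule 1 to records with price < 43
  - 2 records get bonus of 50
  - Of these, 0 records then exceed 130 and get capped
Step 2: Apply rule 2 to records with price > 130
  - 3 records (original) are capped
Step 3: Calculate final sum = 893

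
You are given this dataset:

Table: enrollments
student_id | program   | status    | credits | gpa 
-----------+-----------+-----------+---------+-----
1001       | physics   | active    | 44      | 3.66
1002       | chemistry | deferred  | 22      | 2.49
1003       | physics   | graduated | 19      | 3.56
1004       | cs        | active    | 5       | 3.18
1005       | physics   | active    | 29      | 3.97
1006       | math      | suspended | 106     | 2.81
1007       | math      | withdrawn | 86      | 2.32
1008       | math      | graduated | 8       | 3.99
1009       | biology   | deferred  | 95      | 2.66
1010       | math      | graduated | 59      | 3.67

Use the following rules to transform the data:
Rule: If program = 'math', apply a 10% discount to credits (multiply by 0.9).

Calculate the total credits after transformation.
447.1

Step 1: Records with program = 'math' have total credits = 259
Step 2: Apply multiplier: 259 × 0.9 = 233.1
Step 3: Other records total: 214
Step 4: Final sum = 233.1 + 214 = 447.1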